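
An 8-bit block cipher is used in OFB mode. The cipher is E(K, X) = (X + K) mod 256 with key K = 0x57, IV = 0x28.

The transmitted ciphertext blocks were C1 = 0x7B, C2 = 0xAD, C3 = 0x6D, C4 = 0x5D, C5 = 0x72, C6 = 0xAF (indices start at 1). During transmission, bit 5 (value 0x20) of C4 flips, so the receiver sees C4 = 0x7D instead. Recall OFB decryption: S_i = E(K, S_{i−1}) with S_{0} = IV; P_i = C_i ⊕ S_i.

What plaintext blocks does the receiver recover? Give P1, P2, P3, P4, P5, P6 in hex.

Only C4 changed, to 0x7D. In OFB, a change in C_i flips the same bit in P_i only; the keystream is unaffected. Decrypting the received ciphertext:
P1: S = E(K, 0x28) = 0x7F; 0x7B ⊕ 0x7F = 0x04.
P2: S = E(K, 0x7F) = 0xD6; 0xAD ⊕ 0xD6 = 0x7B.
P3: S = E(K, 0xD6) = 0x2D; 0x6D ⊕ 0x2D = 0x40.
P4: S = E(K, 0x2D) = 0x84; 0x7D ⊕ 0x84 = 0xF9.
P5: S = E(K, 0x84) = 0xDB; 0x72 ⊕ 0xDB = 0xA9.
P6: S = E(K, 0xDB) = 0x32; 0xAF ⊕ 0x32 = 0x9D.
Blocks that differ from the original plaintext: P4.

P1 = 0x04, P2 = 0x7B, P3 = 0x40, P4 = 0xF9, P5 = 0xA9, P6 = 0x9D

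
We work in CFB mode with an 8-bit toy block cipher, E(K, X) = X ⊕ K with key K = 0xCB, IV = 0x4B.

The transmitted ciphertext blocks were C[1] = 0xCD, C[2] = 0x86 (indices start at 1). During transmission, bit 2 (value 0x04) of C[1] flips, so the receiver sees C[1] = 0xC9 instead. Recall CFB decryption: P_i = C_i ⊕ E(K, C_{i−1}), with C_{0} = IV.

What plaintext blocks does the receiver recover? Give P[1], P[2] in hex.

P[1] = 0x49, P[2] = 0x84

Only C[1] changed, to 0xC9. In CFB, a change in C_i flips the same bit in P_i and garbles P_{i+1}. Decrypting the received ciphertext:
P[1]: E(K, 0x4B) = 0x80; 0xC9 ⊕ 0x80 = 0x49.
P[2]: E(K, 0xC9) = 0x02; 0x86 ⊕ 0x02 = 0x84.
Blocks that differ from the original plaintext: P[1], P[2].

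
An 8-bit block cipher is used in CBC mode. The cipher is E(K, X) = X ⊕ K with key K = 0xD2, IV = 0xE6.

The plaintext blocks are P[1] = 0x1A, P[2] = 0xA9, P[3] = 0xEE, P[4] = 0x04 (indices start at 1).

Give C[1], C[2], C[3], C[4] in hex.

C[1] = 0x2E, C[2] = 0x55, C[3] = 0x69, C[4] = 0xBF

CBC encryption: C_i = E(K, P_i ⊕ C_{i−1}), with C_{0} = IV.
C[1]: P[1] ⊕ 0xE6 = 0xFC; E(K, 0xFC) = 0x2E.
C[2]: P[2] ⊕ 0x2E = 0x87; E(K, 0x87) = 0x55.
C[3]: P[3] ⊕ 0x55 = 0xBB; E(K, 0xBB) = 0x69.
C[4]: P[4] ⊕ 0x69 = 0x6D; E(K, 0x6D) = 0xBF.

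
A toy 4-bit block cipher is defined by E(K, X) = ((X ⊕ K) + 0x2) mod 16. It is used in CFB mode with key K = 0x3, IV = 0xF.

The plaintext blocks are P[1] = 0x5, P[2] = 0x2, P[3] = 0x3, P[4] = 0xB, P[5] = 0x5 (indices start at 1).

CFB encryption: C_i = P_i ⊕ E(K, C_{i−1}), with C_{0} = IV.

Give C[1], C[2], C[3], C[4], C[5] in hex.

C[1] = 0xB, C[2] = 0x8, C[3] = 0xE, C[4] = 0x4, C[5] = 0xC

C[1]: E(K, 0xF) = 0xE; 0x5 ⊕ 0xE = 0xB.
C[2]: E(K, 0xB) = 0xA; 0x2 ⊕ 0xA = 0x8.
C[3]: E(K, 0x8) = 0xD; 0x3 ⊕ 0xD = 0xE.
C[4]: E(K, 0xE) = 0xF; 0xB ⊕ 0xF = 0x4.
C[5]: E(K, 0x4) = 0x9; 0x5 ⊕ 0x9 = 0xC.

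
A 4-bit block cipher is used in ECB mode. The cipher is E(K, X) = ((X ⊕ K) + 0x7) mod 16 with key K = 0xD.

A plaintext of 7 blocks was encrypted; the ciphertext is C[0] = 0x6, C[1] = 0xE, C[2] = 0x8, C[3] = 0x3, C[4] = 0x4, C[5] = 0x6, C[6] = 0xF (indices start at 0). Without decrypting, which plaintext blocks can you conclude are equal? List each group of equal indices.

ECB encrypts each block independently with the same key, so equal ciphertext blocks imply equal plaintext blocks.
C[0] = C[5] = 0x6, so P[0] = P[5].

P[0] = P[5]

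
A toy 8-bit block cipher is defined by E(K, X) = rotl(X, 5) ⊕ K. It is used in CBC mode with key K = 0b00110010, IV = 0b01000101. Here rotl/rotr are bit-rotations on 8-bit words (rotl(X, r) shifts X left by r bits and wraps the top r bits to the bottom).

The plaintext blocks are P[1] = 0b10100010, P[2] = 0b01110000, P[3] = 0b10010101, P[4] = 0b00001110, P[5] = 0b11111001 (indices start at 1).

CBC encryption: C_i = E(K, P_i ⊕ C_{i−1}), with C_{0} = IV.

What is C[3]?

C[3] = 0b00111100

C[1]: P[1] ⊕ 0b01000101 = 0b11100111; E(K, 0b11100111) = 0b11001110.
C[2]: P[2] ⊕ 0b11001110 = 0b10111110; E(K, 0b10111110) = 0b11100101.
C[3]: P[3] ⊕ 0b11100101 = 0b01110000; E(K, 0b01110000) = 0b00111100.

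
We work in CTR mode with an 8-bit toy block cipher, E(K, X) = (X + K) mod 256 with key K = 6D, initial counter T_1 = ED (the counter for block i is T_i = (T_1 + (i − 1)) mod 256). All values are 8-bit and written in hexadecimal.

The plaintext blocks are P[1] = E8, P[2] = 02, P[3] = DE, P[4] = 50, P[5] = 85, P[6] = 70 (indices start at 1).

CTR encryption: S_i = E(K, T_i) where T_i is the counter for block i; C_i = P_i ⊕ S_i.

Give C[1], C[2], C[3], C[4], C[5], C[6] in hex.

C[1] = B2, C[2] = 59, C[3] = 82, C[4] = 0D, C[5] = DB, C[6] = 2F

C[1]: T = ED, S = E(K, T) = 5A; E8 ⊕ 5A = B2.
C[2]: T = EE, S = E(K, T) = 5B; 02 ⊕ 5B = 59.
C[3]: T = EF, S = E(K, T) = 5C; DE ⊕ 5C = 82.
C[4]: T = F0, S = E(K, T) = 5D; 50 ⊕ 5D = 0D.
C[5]: T = F1, S = E(K, T) = 5E; 85 ⊕ 5E = DB.
C[6]: T = F2, S = E(K, T) = 5F; 70 ⊕ 5F = 2F.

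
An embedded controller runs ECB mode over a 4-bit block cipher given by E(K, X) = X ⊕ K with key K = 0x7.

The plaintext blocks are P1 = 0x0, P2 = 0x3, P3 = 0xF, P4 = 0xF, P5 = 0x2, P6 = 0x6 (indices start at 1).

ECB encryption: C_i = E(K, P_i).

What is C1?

C1: E(K, 0x0) = 0x7.

C1 = 0x7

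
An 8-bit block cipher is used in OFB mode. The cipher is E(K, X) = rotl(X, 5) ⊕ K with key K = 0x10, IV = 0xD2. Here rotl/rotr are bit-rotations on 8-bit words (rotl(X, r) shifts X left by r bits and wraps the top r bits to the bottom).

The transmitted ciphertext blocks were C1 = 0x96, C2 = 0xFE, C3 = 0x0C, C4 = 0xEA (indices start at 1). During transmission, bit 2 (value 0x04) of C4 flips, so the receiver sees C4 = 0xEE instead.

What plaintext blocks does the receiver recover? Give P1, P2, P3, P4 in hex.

P1 = 0xDC, P2 = 0xA7, P3 = 0x37, P4 = 0x99

OFB decryption: S_i = E(K, S_{i−1}) with S_{0} = IV; P_i = C_i ⊕ S_i.
Only C4 changed, to 0xEE. In OFB, a change in C_i flips the same bit in P_i only; the keystream is unaffected. Decrypting the received ciphertext:
P1: S = E(K, 0xD2) = 0x4A; 0x96 ⊕ 0x4A = 0xDC.
P2: S = E(K, 0x4A) = 0x59; 0xFE ⊕ 0x59 = 0xA7.
P3: S = E(K, 0x59) = 0x3B; 0x0C ⊕ 0x3B = 0x37.
P4: S = E(K, 0x3B) = 0x77; 0xEE ⊕ 0x77 = 0x99.
Blocks that differ from the original plaintext: P4.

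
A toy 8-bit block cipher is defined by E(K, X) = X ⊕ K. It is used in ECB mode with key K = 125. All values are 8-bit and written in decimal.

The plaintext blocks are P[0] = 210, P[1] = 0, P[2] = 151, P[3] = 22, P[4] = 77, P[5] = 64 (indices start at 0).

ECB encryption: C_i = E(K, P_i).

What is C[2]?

C[2] = 234

C[2]: E(K, 151) = 234.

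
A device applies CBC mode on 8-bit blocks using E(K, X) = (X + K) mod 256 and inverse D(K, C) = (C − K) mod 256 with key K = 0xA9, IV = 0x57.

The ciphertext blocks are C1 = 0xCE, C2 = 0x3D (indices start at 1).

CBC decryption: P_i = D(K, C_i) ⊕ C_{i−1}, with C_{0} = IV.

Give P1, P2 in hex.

P1: D(K, 0xCE) = 0x25; 0x25 ⊕ 0x57 = 0x72.
P2: D(K, 0x3D) = 0x94; 0x94 ⊕ 0xCE = 0x5A.

P1 = 0x72, P2 = 0x5A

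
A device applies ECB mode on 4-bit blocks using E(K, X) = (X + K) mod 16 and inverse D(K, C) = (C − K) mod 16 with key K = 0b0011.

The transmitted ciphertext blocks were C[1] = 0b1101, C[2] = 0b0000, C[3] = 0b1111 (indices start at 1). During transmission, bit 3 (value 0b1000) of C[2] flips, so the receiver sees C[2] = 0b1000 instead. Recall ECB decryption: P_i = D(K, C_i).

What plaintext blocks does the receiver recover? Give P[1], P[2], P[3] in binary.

Only C[2] changed, to 0b1000. In ECB, a change in C_i affects only P_i. Decrypting the received ciphertext:
P[1]: D(K, 0b1101) = 0b1010.
P[2]: D(K, 0b1000) = 0b0101.
P[3]: D(K, 0b1111) = 0b1100.
Blocks that differ from the original plaintext: P[2].

P[1] = 0b1010, P[2] = 0b0101, P[3] = 0b1100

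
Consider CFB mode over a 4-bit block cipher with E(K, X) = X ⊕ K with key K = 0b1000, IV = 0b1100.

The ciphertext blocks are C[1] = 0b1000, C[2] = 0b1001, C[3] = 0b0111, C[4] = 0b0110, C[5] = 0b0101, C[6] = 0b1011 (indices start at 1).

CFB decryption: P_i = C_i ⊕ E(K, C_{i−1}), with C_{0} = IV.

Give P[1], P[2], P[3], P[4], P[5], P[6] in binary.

P[1]: E(K, 0b1100) = 0b0100; 0b1000 ⊕ 0b0100 = 0b1100.
P[2]: E(K, 0b1000) = 0b0000; 0b1001 ⊕ 0b0000 = 0b1001.
P[3]: E(K, 0b1001) = 0b0001; 0b0111 ⊕ 0b0001 = 0b0110.
P[4]: E(K, 0b0111) = 0b1111; 0b0110 ⊕ 0b1111 = 0b1001.
P[5]: E(K, 0b0110) = 0b1110; 0b0101 ⊕ 0b1110 = 0b1011.
P[6]: E(K, 0b0101) = 0b1101; 0b1011 ⊕ 0b1101 = 0b0110.

P[1] = 0b1100, P[2] = 0b1001, P[3] = 0b0110, P[4] = 0b1001, P[5] = 0b1011, P[6] = 0b0110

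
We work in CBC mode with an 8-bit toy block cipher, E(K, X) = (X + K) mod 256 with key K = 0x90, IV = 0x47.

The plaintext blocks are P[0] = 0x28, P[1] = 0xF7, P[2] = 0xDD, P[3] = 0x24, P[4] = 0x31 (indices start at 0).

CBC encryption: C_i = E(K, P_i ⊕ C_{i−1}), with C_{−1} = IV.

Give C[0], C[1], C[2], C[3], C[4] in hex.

C[0]: P[0] ⊕ 0x47 = 0x6F; E(K, 0x6F) = 0xFF.
C[1]: P[1] ⊕ 0xFF = 0x08; E(K, 0x08) = 0x98.
C[2]: P[2] ⊕ 0x98 = 0x45; E(K, 0x45) = 0xD5.
C[3]: P[3] ⊕ 0xD5 = 0xF1; E(K, 0xF1) = 0x81.
C[4]: P[4] ⊕ 0x81 = 0xB0; E(K, 0xB0) = 0x40.

C[0] = 0xFF, C[1] = 0x98, C[2] = 0xD5, C[3] = 0x81, C[4] = 0x40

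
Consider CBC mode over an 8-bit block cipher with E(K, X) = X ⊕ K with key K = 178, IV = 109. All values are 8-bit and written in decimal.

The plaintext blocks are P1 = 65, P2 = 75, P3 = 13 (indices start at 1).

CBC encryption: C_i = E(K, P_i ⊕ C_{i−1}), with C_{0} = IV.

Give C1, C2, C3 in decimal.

C1: P1 ⊕ 109 = 44; E(K, 44) = 158.
C2: P2 ⊕ 158 = 213; E(K, 213) = 103.
C3: P3 ⊕ 103 = 106; E(K, 106) = 216.

C1 = 158, C2 = 103, C3 = 216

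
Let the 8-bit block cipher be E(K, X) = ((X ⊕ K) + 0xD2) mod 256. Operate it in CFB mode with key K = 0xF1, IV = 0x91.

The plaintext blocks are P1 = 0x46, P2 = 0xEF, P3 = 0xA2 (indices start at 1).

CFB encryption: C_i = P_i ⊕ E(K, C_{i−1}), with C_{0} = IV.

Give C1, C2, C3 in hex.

C1: E(K, 0x91) = 0x32; 0x46 ⊕ 0x32 = 0x74.
C2: E(K, 0x74) = 0x57; 0xEF ⊕ 0x57 = 0xB8.
C3: E(K, 0xB8) = 0x1B; 0xA2 ⊕ 0x1B = 0xB9.

C1 = 0x74, C2 = 0xB8, C3 = 0xB9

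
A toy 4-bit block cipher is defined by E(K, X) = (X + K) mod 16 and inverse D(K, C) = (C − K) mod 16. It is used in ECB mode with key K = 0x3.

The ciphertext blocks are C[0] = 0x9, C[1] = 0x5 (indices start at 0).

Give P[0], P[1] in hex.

P[0] = 0x6, P[1] = 0x2

ECB decryption: P_i = D(K, C_i).
P[0]: D(K, 0x9) = 0x6.
P[1]: D(K, 0x5) = 0x2.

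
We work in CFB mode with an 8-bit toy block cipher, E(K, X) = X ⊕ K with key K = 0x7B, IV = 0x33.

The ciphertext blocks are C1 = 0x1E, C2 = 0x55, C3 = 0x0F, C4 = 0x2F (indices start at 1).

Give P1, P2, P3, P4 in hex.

P1 = 0x56, P2 = 0x30, P3 = 0x21, P4 = 0x5B

CFB decryption: P_i = C_i ⊕ E(K, C_{i−1}), with C_{0} = IV.
P1: E(K, 0x33) = 0x48; 0x1E ⊕ 0x48 = 0x56.
P2: E(K, 0x1E) = 0x65; 0x55 ⊕ 0x65 = 0x30.
P3: E(K, 0x55) = 0x2E; 0x0F ⊕ 0x2E = 0x21.
P4: E(K, 0x0F) = 0x74; 0x2F ⊕ 0x74 = 0x5B.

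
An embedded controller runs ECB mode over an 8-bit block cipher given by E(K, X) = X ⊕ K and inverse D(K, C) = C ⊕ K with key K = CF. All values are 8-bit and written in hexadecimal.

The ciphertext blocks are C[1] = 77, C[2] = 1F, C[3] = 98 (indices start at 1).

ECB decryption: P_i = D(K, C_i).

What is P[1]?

P[1]: D(K, 77) = B8.

P[1] = B8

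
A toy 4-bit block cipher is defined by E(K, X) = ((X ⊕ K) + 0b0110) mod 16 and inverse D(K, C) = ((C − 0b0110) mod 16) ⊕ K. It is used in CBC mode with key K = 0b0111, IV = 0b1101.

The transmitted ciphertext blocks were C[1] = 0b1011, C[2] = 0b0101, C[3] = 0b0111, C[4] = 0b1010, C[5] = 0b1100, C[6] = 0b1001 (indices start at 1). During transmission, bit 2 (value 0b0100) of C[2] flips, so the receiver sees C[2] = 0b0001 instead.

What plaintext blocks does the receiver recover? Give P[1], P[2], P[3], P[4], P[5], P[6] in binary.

P[1] = 0b1111, P[2] = 0b0111, P[3] = 0b0111, P[4] = 0b0100, P[5] = 0b1011, P[6] = 0b1000

CBC decryption: P_i = D(K, C_i) ⊕ C_{i−1}, with C_{0} = IV.
Only C[2] changed, to 0b0001. In CBC, a change in C_i garbles P_i and flips the same bit in P_{i+1}. Decrypting the received ciphertext:
P[1]: D(K, 0b1011) = 0b0010; 0b0010 ⊕ 0b1101 = 0b1111.
P[2]: D(K, 0b0001) = 0b1100; 0b1100 ⊕ 0b1011 = 0b0111.
P[3]: D(K, 0b0111) = 0b0110; 0b0110 ⊕ 0b0001 = 0b0111.
P[4]: D(K, 0b1010) = 0b0011; 0b0011 ⊕ 0b0111 = 0b0100.
P[5]: D(K, 0b1100) = 0b0001; 0b0001 ⊕ 0b1010 = 0b1011.
P[6]: D(K, 0b1001) = 0b0100; 0b0100 ⊕ 0b1100 = 0b1000.
Blocks that differ from the original plaintext: P[2], P[3].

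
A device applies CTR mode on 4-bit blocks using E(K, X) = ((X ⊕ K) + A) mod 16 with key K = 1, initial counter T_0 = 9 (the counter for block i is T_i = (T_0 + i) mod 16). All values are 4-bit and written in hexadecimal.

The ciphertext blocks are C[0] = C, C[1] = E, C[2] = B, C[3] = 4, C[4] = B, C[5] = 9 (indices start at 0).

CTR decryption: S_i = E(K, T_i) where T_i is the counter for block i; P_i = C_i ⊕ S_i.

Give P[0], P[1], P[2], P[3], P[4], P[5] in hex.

P[0] = E, P[1] = B, P[2] = F, P[3] = 3, P[4] = D, P[5] = 0

P[0]: T = 9, S = E(K, T) = 2; C ⊕ 2 = E.
P[1]: T = A, S = E(K, T) = 5; E ⊕ 5 = B.
P[2]: T = B, S = E(K, T) = 4; B ⊕ 4 = F.
P[3]: T = C, S = E(K, T) = 7; 4 ⊕ 7 = 3.
P[4]: T = D, S = E(K, T) = 6; B ⊕ 6 = D.
P[5]: T = E, S = E(K, T) = 9; 9 ⊕ 9 = 0.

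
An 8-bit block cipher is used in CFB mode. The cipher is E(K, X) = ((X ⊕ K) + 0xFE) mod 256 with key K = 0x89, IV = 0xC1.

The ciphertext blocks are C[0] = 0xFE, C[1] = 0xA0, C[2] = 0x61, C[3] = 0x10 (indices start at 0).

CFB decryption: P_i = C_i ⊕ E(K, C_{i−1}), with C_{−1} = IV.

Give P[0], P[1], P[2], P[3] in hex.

P[0]: E(K, 0xC1) = 0x46; 0xFE ⊕ 0x46 = 0xB8.
P[1]: E(K, 0xFE) = 0x75; 0xA0 ⊕ 0x75 = 0xD5.
P[2]: E(K, 0xA0) = 0x27; 0x61 ⊕ 0x27 = 0x46.
P[3]: E(K, 0x61) = 0xE6; 0x10 ⊕ 0xE6 = 0xF6.

P[0] = 0xB8, P[1] = 0xD5, P[2] = 0x46, P[3] = 0xF6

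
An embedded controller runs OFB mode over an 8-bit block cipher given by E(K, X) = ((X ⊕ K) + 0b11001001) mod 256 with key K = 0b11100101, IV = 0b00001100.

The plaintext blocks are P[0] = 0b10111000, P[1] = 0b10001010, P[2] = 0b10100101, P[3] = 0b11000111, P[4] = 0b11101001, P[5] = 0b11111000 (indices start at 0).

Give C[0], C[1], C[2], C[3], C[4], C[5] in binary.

C[0] = 0b00001010, C[1] = 0b10101010, C[2] = 0b00101011, C[3] = 0b11110011, C[4] = 0b01110011, C[5] = 0b10110000

OFB encryption: S_i = E(K, S_{i−1}) with S_{−1} = IV; C_i = P_i ⊕ S_i.
C[0]: S = E(K, 0b00001100) = 0b10110010; 0b10111000 ⊕ 0b10110010 = 0b00001010.
C[1]: S = E(K, 0b10110010) = 0b00100000; 0b10001010 ⊕ 0b00100000 = 0b10101010.
C[2]: S = E(K, 0b00100000) = 0b10001110; 0b10100101 ⊕ 0b10001110 = 0b00101011.
C[3]: S = E(K, 0b10001110) = 0b00110100; 0b11000111 ⊕ 0b00110100 = 0b11110011.
C[4]: S = E(K, 0b00110100) = 0b10011010; 0b11101001 ⊕ 0b10011010 = 0b01110011.
C[5]: S = E(K, 0b10011010) = 0b01001000; 0b11111000 ⊕ 0b01001000 = 0b10110000.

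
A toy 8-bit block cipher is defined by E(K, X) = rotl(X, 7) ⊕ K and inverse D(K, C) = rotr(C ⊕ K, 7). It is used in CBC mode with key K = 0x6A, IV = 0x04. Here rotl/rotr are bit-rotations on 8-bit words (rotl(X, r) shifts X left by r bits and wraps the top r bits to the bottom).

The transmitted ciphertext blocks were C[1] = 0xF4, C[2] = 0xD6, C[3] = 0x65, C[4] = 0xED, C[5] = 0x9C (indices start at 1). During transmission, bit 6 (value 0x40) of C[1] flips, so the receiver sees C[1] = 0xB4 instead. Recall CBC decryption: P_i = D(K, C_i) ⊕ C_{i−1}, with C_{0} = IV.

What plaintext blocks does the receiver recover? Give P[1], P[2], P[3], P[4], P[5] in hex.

Only C[1] changed, to 0xB4. In CBC, a change in C_i garbles P_i and flips the same bit in P_{i+1}. Decrypting the received ciphertext:
P[1]: D(K, 0xB4) = 0xBD; 0xBD ⊕ 0x04 = 0xB9.
P[2]: D(K, 0xD6) = 0x79; 0x79 ⊕ 0xB4 = 0xCD.
P[3]: D(K, 0x65) = 0x1E; 0x1E ⊕ 0xD6 = 0xC8.
P[4]: D(K, 0xED) = 0x0F; 0x0F ⊕ 0x65 = 0x6A.
P[5]: D(K, 0x9C) = 0xED; 0xED ⊕ 0xED = 0x00.
Blocks that differ from the original plaintext: P[1], P[2].

P[1] = 0xB9, P[2] = 0xCD, P[3] = 0xC8, P[4] = 0x6A, P[5] = 0x00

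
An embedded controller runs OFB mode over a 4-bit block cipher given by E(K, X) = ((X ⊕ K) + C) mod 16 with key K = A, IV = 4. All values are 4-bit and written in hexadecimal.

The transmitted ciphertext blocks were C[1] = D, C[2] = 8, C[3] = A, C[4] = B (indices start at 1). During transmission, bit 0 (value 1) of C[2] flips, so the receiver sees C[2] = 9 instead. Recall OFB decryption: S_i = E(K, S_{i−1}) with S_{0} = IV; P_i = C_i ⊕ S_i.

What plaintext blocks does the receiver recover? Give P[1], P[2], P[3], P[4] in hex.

P[1] = 7, P[2] = 5, P[3] = 8, P[4] = F

Only C[2] changed, to 9. In OFB, a change in C_i flips the same bit in P_i only; the keystream is unaffected. Decrypting the received ciphertext:
P[1]: S = E(K, 4) = A; D ⊕ A = 7.
P[2]: S = E(K, A) = C; 9 ⊕ C = 5.
P[3]: S = E(K, C) = 2; A ⊕ 2 = 8.
P[4]: S = E(K, 2) = 4; B ⊕ 4 = F.
Blocks that differ from the original plaintext: P[2].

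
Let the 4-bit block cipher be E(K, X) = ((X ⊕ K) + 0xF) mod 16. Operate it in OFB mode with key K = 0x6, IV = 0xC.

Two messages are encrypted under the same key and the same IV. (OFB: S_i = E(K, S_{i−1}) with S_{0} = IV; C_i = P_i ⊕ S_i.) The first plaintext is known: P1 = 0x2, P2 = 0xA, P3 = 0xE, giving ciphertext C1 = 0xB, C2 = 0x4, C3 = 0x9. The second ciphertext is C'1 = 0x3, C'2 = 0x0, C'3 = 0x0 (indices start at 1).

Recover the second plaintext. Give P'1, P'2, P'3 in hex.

P'1 = 0xA, P'2 = 0xE, P'3 = 0x7

In OFB with a reused IV, both messages share the same keystream S_i, so C_i ⊕ C'_i = P_i ⊕ P'_i and thus P'_i = P_i ⊕ C_i ⊕ C'_i.
P'1: 0x2 ⊕ 0xB ⊕ 0x3 = 0xA.
P'2: 0xA ⊕ 0x4 ⊕ 0x0 = 0xE.
P'3: 0xE ⊕ 0x9 ⊕ 0x0 = 0x7.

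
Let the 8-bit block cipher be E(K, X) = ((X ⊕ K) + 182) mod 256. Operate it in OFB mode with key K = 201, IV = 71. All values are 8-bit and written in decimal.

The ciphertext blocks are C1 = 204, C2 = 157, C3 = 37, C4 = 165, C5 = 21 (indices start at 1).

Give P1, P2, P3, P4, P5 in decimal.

OFB decryption: S_i = E(K, S_{i−1}) with S_{0} = IV; P_i = C_i ⊕ S_i.
P1: S = E(K, 71) = 68; 204 ⊕ 68 = 136.
P2: S = E(K, 68) = 67; 157 ⊕ 67 = 222.
P3: S = E(K, 67) = 64; 37 ⊕ 64 = 101.
P4: S = E(K, 64) = 63; 165 ⊕ 63 = 154.
P5: S = E(K, 63) = 172; 21 ⊕ 172 = 185.

P1 = 136, P2 = 222, P3 = 101, P4 = 154, P5 = 185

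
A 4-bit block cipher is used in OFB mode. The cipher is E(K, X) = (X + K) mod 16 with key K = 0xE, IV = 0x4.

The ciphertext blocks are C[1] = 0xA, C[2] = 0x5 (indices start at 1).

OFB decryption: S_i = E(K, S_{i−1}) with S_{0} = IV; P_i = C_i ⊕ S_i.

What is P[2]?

P[2] = 0x5

P[1]: S = E(K, 0x4) = 0x2; 0xA ⊕ 0x2 = 0x8.
P[2]: S = E(K, 0x2) = 0x0; 0x5 ⊕ 0x0 = 0x5.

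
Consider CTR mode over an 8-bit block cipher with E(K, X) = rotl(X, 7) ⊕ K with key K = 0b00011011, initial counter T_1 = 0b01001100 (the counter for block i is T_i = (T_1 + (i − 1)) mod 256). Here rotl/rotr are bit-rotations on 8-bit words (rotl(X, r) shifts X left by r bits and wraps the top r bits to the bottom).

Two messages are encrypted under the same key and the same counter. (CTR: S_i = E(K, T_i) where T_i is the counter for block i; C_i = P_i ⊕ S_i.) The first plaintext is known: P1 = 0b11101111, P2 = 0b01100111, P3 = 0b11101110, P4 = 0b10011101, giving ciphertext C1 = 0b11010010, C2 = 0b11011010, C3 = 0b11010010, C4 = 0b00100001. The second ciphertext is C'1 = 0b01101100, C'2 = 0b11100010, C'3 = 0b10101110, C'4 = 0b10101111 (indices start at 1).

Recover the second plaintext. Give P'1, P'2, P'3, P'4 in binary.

In CTR with a reused counter, both messages share the same keystream S_i, so C_i ⊕ C'_i = P_i ⊕ P'_i and thus P'_i = P_i ⊕ C_i ⊕ C'_i.
P'1: 0b11101111 ⊕ 0b11010010 ⊕ 0b01101100 = 0b01010001.
P'2: 0b01100111 ⊕ 0b11011010 ⊕ 0b11100010 = 0b01011111.
P'3: 0b11101110 ⊕ 0b11010010 ⊕ 0b10101110 = 0b10010010.
P'4: 0b10011101 ⊕ 0b00100001 ⊕ 0b10101111 = 0b00010011.

P'1 = 0b01010001, P'2 = 0b01011111, P'3 = 0b10010010, P'4 = 0b00010011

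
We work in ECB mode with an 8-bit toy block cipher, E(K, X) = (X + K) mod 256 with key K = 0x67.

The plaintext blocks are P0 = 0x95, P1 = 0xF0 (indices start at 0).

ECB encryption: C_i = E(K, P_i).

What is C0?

C0: E(K, 0x95) = 0xFC.

C0 = 0xFC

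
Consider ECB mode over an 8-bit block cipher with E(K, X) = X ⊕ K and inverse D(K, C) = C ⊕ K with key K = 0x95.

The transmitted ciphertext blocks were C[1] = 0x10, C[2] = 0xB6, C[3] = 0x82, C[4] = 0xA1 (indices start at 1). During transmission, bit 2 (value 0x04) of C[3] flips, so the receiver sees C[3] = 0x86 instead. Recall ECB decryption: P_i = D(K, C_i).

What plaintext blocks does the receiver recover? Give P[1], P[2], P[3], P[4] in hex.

P[1] = 0x85, P[2] = 0x23, P[3] = 0x13, P[4] = 0x34

Only C[3] changed, to 0x86. In ECB, a change in C_i affects only P_i. Decrypting the received ciphertext:
P[1]: D(K, 0x10) = 0x85.
P[2]: D(K, 0xB6) = 0x23.
P[3]: D(K, 0x86) = 0x13.
P[4]: D(K, 0xA1) = 0x34.
Blocks that differ from the original plaintext: P[3].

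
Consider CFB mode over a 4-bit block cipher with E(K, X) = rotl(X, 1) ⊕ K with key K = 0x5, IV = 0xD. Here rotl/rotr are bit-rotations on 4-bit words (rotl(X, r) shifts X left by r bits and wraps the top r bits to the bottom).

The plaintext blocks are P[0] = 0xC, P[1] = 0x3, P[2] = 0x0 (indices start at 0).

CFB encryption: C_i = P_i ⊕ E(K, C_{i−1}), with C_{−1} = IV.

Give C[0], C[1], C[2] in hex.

C[0]: E(K, 0xD) = 0xE; 0xC ⊕ 0xE = 0x2.
C[1]: E(K, 0x2) = 0x1; 0x3 ⊕ 0x1 = 0x2.
C[2]: E(K, 0x2) = 0x1; 0x0 ⊕ 0x1 = 0x1.

C[0] = 0x2, C[1] = 0x2, C[2] = 0x1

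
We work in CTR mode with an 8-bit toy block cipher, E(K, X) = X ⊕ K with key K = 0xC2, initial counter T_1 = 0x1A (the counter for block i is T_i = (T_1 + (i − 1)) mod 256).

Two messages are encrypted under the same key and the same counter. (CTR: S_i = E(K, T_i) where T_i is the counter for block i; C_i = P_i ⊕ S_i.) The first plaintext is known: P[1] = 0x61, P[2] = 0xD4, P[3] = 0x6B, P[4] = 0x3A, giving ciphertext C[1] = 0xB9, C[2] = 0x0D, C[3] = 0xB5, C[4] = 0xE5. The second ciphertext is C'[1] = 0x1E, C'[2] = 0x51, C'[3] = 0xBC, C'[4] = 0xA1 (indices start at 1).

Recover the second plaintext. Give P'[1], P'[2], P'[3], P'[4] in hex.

P'[1] = 0xC6, P'[2] = 0x88, P'[3] = 0x62, P'[4] = 0x7E

In CTR with a reused counter, both messages share the same keystream S_i, so C_i ⊕ C'_i = P_i ⊕ P'_i and thus P'_i = P_i ⊕ C_i ⊕ C'_i.
P'[1]: 0x61 ⊕ 0xB9 ⊕ 0x1E = 0xC6.
P'[2]: 0xD4 ⊕ 0x0D ⊕ 0x51 = 0x88.
P'[3]: 0x6B ⊕ 0xB5 ⊕ 0xBC = 0x62.
P'[4]: 0x3A ⊕ 0xE5 ⊕ 0xA1 = 0x7E.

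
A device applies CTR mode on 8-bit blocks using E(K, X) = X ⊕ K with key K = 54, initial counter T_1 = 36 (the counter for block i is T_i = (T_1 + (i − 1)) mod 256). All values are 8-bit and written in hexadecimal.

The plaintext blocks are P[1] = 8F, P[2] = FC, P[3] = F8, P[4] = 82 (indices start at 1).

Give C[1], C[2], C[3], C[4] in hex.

CTR encryption: S_i = E(K, T_i) where T_i is the counter for block i; C_i = P_i ⊕ S_i.
C[1]: T = 36, S = E(K, T) = 62; 8F ⊕ 62 = ED.
C[2]: T = 37, S = E(K, T) = 63; FC ⊕ 63 = 9F.
C[3]: T = 38, S = E(K, T) = 6C; F8 ⊕ 6C = 94.
C[4]: T = 39, S = E(K, T) = 6D; 82 ⊕ 6D = EF.

C[1] = ED, C[2] = 9F, C[3] = 94, C[4] = EF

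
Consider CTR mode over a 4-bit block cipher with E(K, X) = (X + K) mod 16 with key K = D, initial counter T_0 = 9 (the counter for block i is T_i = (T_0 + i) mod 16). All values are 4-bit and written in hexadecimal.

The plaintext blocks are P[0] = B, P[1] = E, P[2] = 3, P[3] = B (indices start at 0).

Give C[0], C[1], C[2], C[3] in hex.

C[0] = D, C[1] = 9, C[2] = B, C[3] = 2

CTR encryption: S_i = E(K, T_i) where T_i is the counter for block i; C_i = P_i ⊕ S_i.
C[0]: T = 9, S = E(K, T) = 6; B ⊕ 6 = D.
C[1]: T = A, S = E(K, T) = 7; E ⊕ 7 = 9.
C[2]: T = B, S = E(K, T) = 8; 3 ⊕ 8 = B.
C[3]: T = C, S = E(K, T) = 9; B ⊕ 9 = 2.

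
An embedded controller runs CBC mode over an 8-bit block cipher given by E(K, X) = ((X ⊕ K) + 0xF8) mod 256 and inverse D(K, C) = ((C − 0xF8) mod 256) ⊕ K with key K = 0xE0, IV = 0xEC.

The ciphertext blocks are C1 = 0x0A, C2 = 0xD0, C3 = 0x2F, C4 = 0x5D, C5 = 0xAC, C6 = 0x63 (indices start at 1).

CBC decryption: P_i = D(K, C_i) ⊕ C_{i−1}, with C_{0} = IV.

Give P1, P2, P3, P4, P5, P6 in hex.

P1 = 0x1E, P2 = 0x32, P3 = 0x07, P4 = 0xAA, P5 = 0x09, P6 = 0x27

P1: D(K, 0x0A) = 0xF2; 0xF2 ⊕ 0xEC = 0x1E.
P2: D(K, 0xD0) = 0x38; 0x38 ⊕ 0x0A = 0x32.
P3: D(K, 0x2F) = 0xD7; 0xD7 ⊕ 0xD0 = 0x07.
P4: D(K, 0x5D) = 0x85; 0x85 ⊕ 0x2F = 0xAA.
P5: D(K, 0xAC) = 0x54; 0x54 ⊕ 0x5D = 0x09.
P6: D(K, 0x63) = 0x8B; 0x8B ⊕ 0xAC = 0x27.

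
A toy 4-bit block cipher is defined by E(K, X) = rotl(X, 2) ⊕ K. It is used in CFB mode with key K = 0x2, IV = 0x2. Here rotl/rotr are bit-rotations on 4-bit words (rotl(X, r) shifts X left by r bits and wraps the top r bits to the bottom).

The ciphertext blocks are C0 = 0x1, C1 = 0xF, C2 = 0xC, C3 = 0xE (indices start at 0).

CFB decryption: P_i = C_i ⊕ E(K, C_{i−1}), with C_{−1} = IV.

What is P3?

P3: E(K, 0xC) = 0x1; 0xE ⊕ 0x1 = 0xF.

P3 = 0xF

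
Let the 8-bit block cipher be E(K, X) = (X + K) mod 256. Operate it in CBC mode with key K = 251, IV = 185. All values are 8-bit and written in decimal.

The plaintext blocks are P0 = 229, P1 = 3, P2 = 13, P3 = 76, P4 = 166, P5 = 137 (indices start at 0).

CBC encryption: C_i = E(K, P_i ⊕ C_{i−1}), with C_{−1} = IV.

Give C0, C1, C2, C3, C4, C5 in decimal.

C0 = 87, C1 = 79, C2 = 61, C3 = 108, C4 = 197, C5 = 71

C0: P0 ⊕ 185 = 92; E(K, 92) = 87.
C1: P1 ⊕ 87 = 84; E(K, 84) = 79.
C2: P2 ⊕ 79 = 66; E(K, 66) = 61.
C3: P3 ⊕ 61 = 113; E(K, 113) = 108.
C4: P4 ⊕ 108 = 202; E(K, 202) = 197.
C5: P5 ⊕ 197 = 76; E(K, 76) = 71.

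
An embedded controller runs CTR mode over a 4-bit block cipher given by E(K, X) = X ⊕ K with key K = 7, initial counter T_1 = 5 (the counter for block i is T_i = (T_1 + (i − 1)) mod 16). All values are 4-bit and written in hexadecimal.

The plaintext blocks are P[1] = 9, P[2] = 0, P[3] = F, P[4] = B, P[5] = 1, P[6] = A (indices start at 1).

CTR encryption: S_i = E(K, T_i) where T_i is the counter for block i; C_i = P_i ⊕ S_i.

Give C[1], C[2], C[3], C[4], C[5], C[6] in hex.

C[1] = B, C[2] = 1, C[3] = F, C[4] = 4, C[5] = F, C[6] = 7

C[1]: T = 5, S = E(K, T) = 2; 9 ⊕ 2 = B.
C[2]: T = 6, S = E(K, T) = 1; 0 ⊕ 1 = 1.
C[3]: T = 7, S = E(K, T) = 0; F ⊕ 0 = F.
C[4]: T = 8, S = E(K, T) = F; B ⊕ F = 4.
C[5]: T = 9, S = E(K, T) = E; 1 ⊕ E = F.
C[6]: T = A, S = E(K, T) = D; A ⊕ D = 7.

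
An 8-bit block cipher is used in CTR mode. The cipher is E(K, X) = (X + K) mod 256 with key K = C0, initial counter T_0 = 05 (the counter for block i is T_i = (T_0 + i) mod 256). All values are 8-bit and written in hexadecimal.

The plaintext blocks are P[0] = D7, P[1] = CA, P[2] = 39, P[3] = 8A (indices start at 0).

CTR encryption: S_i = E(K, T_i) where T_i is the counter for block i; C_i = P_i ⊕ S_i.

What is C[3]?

C[3] = 42

C[0]: T = 05, S = E(K, T) = C5; D7 ⊕ C5 = 12.
C[1]: T = 06, S = E(K, T) = C6; CA ⊕ C6 = 0C.
C[2]: T = 07, S = E(K, T) = C7; 39 ⊕ C7 = FE.
C[3]: T = 08, S = E(K, T) = C8; 8A ⊕ C8 = 42.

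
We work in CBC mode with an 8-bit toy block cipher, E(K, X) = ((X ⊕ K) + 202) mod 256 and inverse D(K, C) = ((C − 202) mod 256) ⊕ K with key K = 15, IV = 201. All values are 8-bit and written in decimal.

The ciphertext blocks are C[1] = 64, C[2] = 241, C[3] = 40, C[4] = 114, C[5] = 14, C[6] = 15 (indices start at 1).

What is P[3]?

P[3] = 160

CBC decryption: P_i = D(K, C_i) ⊕ C_{i−1}, with C_{0} = IV.
P[3]: D(K, 40) = 81; 81 ⊕ 241 = 160.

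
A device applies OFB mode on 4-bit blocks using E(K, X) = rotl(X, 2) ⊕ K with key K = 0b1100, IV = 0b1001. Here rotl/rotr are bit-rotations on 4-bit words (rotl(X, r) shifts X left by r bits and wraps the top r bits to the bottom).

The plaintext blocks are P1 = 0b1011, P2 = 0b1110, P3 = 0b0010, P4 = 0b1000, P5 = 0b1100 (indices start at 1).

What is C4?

C4 = 0b0001

OFB encryption: S_i = E(K, S_{i−1}) with S_{0} = IV; C_i = P_i ⊕ S_i.
C1: S = E(K, 0b1001) = 0b1010; 0b1011 ⊕ 0b1010 = 0b0001.
C2: S = E(K, 0b1010) = 0b0110; 0b1110 ⊕ 0b0110 = 0b1000.
C3: S = E(K, 0b0110) = 0b0101; 0b0010 ⊕ 0b0101 = 0b0111.
C4: S = E(K, 0b0101) = 0b1001; 0b1000 ⊕ 0b1001 = 0b0001.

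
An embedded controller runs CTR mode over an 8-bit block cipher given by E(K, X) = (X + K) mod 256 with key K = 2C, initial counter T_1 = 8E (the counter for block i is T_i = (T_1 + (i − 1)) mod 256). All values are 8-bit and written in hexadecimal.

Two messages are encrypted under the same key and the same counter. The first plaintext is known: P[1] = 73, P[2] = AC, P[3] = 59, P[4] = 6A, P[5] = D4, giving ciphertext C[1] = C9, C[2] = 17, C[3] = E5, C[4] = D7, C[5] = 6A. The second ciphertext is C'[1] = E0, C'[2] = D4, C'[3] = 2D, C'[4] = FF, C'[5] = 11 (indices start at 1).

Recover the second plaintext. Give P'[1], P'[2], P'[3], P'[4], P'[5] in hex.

In CTR with a reused counter, both messages share the same keystream S_i, so C_i ⊕ C'_i = P_i ⊕ P'_i and thus P'_i = P_i ⊕ C_i ⊕ C'_i.
P'[1]: 73 ⊕ C9 ⊕ E0 = 5A.
P'[2]: AC ⊕ 17 ⊕ D4 = 6F.
P'[3]: 59 ⊕ E5 ⊕ 2D = 91.
P'[4]: 6A ⊕ D7 ⊕ FF = 42.
P'[5]: D4 ⊕ 6A ⊕ 11 = AF.

P'[1] = 5A, P'[2] = 6F, P'[3] = 91, P'[4] = 42, P'[5] = AF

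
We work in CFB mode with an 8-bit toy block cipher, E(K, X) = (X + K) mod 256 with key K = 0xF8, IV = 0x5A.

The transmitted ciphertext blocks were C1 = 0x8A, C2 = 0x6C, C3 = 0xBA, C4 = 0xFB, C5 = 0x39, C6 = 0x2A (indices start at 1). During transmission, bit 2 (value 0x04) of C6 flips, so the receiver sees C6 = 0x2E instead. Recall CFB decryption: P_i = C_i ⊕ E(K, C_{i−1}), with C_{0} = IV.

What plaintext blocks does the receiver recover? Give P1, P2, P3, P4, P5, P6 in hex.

P1 = 0xD8, P2 = 0xEE, P3 = 0xDE, P4 = 0x49, P5 = 0xCA, P6 = 0x1F

Only C6 changed, to 0x2E. In CFB, a change in C_i flips the same bit in P_i and garbles P_{i+1}. Decrypting the received ciphertext:
P1: E(K, 0x5A) = 0x52; 0x8A ⊕ 0x52 = 0xD8.
P2: E(K, 0x8A) = 0x82; 0x6C ⊕ 0x82 = 0xEE.
P3: E(K, 0x6C) = 0x64; 0xBA ⊕ 0x64 = 0xDE.
P4: E(K, 0xBA) = 0xB2; 0xFB ⊕ 0xB2 = 0x49.
P5: E(K, 0xFB) = 0xF3; 0x39 ⊕ 0xF3 = 0xCA.
P6: E(K, 0x39) = 0x31; 0x2E ⊕ 0x31 = 0x1F.
Blocks that differ from the original plaintext: P6.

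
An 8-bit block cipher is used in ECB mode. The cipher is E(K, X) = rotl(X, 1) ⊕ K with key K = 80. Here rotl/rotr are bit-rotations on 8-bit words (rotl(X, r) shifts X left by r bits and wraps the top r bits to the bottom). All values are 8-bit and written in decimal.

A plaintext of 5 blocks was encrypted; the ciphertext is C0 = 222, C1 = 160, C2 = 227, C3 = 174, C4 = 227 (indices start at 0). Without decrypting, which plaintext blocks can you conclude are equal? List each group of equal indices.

P2 = P4

ECB encrypts each block independently with the same key, so equal ciphertext blocks imply equal plaintext blocks.
C2 = C4 = 227, so P2 = P4.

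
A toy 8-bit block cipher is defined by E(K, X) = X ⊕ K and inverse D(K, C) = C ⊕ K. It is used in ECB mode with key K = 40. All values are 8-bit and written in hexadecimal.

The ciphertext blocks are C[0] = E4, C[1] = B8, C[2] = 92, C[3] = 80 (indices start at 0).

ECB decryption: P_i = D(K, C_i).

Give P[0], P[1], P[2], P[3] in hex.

P[0]: D(K, E4) = A4.
P[1]: D(K, B8) = F8.
P[2]: D(K, 92) = D2.
P[3]: D(K, 80) = C0.

P[0] = A4, P[1] = F8, P[2] = D2, P[3] = C0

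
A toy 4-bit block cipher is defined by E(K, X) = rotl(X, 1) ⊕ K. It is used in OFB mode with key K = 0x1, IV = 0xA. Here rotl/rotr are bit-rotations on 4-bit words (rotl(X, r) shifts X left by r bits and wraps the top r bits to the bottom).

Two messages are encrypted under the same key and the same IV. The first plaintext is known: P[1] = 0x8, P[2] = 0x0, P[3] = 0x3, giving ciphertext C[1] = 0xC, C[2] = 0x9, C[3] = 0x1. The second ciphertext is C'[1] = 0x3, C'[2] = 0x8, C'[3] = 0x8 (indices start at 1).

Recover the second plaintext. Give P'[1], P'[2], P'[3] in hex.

In OFB with a reused IV, both messages share the same keystream S_i, so C_i ⊕ C'_i = P_i ⊕ P'_i and thus P'_i = P_i ⊕ C_i ⊕ C'_i.
P'[1]: 0x8 ⊕ 0xC ⊕ 0x3 = 0x7.
P'[2]: 0x0 ⊕ 0x9 ⊕ 0x8 = 0x1.
P'[3]: 0x3 ⊕ 0x1 ⊕ 0x8 = 0xA.

P'[1] = 0x7, P'[2] = 0x1, P'[3] = 0xA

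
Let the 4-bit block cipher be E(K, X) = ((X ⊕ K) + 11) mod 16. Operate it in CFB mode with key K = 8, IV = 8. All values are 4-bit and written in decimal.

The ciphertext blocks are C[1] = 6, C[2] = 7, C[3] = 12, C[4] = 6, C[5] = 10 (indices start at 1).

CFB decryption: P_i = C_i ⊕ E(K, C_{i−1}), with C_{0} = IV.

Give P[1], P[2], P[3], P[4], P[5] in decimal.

P[1]: E(K, 8) = 11; 6 ⊕ 11 = 13.
P[2]: E(K, 6) = 9; 7 ⊕ 9 = 14.
P[3]: E(K, 7) = 10; 12 ⊕ 10 = 6.
P[4]: E(K, 12) = 15; 6 ⊕ 15 = 9.
P[5]: E(K, 6) = 9; 10 ⊕ 9 = 3.

P[1] = 13, P[2] = 14, P[3] = 6, P[4] = 9, P[5] = 3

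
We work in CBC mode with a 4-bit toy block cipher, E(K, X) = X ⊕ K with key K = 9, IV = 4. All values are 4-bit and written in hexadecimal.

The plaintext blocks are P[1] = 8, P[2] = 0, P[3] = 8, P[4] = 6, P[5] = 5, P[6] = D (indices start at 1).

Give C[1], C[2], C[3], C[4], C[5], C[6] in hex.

C[1] = 5, C[2] = C, C[3] = D, C[4] = 2, C[5] = E, C[6] = A

CBC encryption: C_i = E(K, P_i ⊕ C_{i−1}), with C_{0} = IV.
C[1]: P[1] ⊕ 4 = C; E(K, C) = 5.
C[2]: P[2] ⊕ 5 = 5; E(K, 5) = C.
C[3]: P[3] ⊕ C = 4; E(K, 4) = D.
C[4]: P[4] ⊕ D = B; E(K, B) = 2.
C[5]: P[5] ⊕ 2 = 7; E(K, 7) = E.
C[6]: P[6] ⊕ E = 3; E(K, 3) = A.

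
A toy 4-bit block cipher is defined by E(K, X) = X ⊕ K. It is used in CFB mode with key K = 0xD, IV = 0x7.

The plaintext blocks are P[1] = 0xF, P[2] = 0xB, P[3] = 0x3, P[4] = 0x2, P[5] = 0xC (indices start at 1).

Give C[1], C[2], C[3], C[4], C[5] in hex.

C[1] = 0x5, C[2] = 0x3, C[3] = 0xD, C[4] = 0x2, C[5] = 0x3

CFB encryption: C_i = P_i ⊕ E(K, C_{i−1}), with C_{0} = IV.
C[1]: E(K, 0x7) = 0xA; 0xF ⊕ 0xA = 0x5.
C[2]: E(K, 0x5) = 0x8; 0xB ⊕ 0x8 = 0x3.
C[3]: E(K, 0x3) = 0xE; 0x3 ⊕ 0xE = 0xD.
C[4]: E(K, 0xD) = 0x0; 0x2 ⊕ 0x0 = 0x2.
C[5]: E(K, 0x2) = 0xF; 0xC ⊕ 0xF = 0x3.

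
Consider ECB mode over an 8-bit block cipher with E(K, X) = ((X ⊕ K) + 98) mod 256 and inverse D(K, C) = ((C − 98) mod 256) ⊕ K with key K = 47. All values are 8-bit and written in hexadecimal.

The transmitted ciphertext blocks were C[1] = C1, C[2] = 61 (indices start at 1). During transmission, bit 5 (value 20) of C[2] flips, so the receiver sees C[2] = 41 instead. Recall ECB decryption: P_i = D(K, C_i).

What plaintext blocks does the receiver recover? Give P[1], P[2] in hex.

P[1] = 6E, P[2] = EE

Only C[2] changed, to 41. In ECB, a change in C_i affects only P_i. Decrypting the received ciphertext:
P[1]: D(K, C1) = 6E.
P[2]: D(K, 41) = EE.
Blocks that differ from the original plaintext: P[2].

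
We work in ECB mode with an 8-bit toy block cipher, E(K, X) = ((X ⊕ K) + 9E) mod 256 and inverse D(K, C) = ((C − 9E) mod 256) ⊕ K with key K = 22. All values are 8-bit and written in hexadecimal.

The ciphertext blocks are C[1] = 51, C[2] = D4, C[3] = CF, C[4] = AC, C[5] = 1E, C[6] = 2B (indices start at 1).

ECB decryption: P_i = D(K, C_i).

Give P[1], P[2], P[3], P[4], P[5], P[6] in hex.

P[1]: D(K, 51) = 91.
P[2]: D(K, D4) = 14.
P[3]: D(K, CF) = 13.
P[4]: D(K, AC) = 2C.
P[5]: D(K, 1E) = A2.
P[6]: D(K, 2B) = AF.

P[1] = 91, P[2] = 14, P[3] = 13, P[4] = 2C, P[5] = A2, P[6] = AF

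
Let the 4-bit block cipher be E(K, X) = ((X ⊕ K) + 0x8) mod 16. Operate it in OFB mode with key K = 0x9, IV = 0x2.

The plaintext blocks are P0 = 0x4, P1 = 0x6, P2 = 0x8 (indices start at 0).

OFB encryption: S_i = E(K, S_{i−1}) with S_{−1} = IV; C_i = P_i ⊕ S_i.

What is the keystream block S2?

0x3

C0: S = E(K, 0x2) = 0x3; 0x4 ⊕ 0x3 = 0x7.
C1: S = E(K, 0x3) = 0x2; 0x6 ⊕ 0x2 = 0x4.
C2: S = E(K, 0x2) = 0x3; 0x8 ⊕ 0x3 = 0xB.
So S2 = 0x3.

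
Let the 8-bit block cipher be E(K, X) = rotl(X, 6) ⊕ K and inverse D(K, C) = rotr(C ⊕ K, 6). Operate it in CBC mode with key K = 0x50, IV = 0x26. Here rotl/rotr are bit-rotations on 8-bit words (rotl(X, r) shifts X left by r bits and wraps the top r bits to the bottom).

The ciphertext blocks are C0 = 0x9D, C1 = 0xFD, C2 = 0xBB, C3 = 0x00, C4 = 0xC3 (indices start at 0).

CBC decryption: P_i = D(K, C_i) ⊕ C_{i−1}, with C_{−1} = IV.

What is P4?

P4: D(K, 0xC3) = 0x4E; 0x4E ⊕ 0x00 = 0x4E.

P4 = 0x4E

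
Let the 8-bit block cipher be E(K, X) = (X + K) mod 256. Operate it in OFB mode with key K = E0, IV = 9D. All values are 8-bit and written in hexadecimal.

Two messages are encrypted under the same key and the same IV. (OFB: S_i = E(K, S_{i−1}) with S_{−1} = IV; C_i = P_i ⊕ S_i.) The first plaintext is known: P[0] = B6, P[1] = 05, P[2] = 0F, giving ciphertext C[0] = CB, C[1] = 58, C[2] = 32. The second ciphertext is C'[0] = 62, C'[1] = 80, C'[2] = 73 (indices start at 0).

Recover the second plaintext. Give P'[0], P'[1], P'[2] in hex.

P'[0] = 1F, P'[1] = DD, P'[2] = 4E

In OFB with a reused IV, both messages share the same keystream S_i, so C_i ⊕ C'_i = P_i ⊕ P'_i and thus P'_i = P_i ⊕ C_i ⊕ C'_i.
P'[0]: B6 ⊕ CB ⊕ 62 = 1F.
P'[1]: 05 ⊕ 58 ⊕ 80 = DD.
P'[2]: 0F ⊕ 32 ⊕ 73 = 4E.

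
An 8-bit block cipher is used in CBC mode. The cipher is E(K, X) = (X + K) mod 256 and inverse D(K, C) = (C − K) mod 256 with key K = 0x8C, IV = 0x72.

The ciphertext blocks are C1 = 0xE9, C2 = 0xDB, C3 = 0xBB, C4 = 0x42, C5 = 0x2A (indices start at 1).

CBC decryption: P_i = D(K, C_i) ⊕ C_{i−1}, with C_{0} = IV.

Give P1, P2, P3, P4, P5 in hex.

P1: D(K, 0xE9) = 0x5D; 0x5D ⊕ 0x72 = 0x2F.
P2: D(K, 0xDB) = 0x4F; 0x4F ⊕ 0xE9 = 0xA6.
P3: D(K, 0xBB) = 0x2F; 0x2F ⊕ 0xDB = 0xF4.
P4: D(K, 0x42) = 0xB6; 0xB6 ⊕ 0xBB = 0x0D.
P5: D(K, 0x2A) = 0x9E; 0x9E ⊕ 0x42 = 0xDC.

P1 = 0x2F, P2 = 0xA6, P3 = 0xF4, P4 = 0x0D, P5 = 0xDC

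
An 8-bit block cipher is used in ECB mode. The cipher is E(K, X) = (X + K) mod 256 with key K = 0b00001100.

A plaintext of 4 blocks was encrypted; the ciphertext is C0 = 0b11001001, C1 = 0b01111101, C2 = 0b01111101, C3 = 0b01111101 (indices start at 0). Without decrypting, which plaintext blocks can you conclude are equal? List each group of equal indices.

P1 = P2 = P3

ECB encrypts each block independently with the same key, so equal ciphertext blocks imply equal plaintext blocks.
C1 = C2 = C3 = 0b01111101, so P1 = P2 = P3.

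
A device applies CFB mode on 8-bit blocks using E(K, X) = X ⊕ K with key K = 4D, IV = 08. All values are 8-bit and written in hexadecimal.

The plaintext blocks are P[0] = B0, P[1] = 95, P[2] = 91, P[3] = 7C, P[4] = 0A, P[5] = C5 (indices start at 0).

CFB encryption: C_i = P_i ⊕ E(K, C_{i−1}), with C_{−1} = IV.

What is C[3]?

C[0]: E(K, 08) = 45; B0 ⊕ 45 = F5.
C[1]: E(K, F5) = B8; 95 ⊕ B8 = 2D.
C[2]: E(K, 2D) = 60; 91 ⊕ 60 = F1.
C[3]: E(K, F1) = BC; 7C ⊕ BC = C0.

C[3] = C0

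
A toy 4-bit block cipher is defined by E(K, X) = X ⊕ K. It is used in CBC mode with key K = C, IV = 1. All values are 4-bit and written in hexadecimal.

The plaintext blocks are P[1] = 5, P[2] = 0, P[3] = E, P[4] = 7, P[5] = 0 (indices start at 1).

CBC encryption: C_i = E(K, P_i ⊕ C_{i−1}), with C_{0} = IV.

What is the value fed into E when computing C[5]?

D

C[1]: P[1] ⊕ 1 = 4; E(K, 4) = 8.
C[2]: P[2] ⊕ 8 = 8; E(K, 8) = 4.
C[3]: P[3] ⊕ 4 = A; E(K, A) = 6.
C[4]: P[4] ⊕ 6 = 1; E(K, 1) = D.
C[5]: P[5] ⊕ D = D; E(K, D) = 1.
So the input to E for block [5] is D.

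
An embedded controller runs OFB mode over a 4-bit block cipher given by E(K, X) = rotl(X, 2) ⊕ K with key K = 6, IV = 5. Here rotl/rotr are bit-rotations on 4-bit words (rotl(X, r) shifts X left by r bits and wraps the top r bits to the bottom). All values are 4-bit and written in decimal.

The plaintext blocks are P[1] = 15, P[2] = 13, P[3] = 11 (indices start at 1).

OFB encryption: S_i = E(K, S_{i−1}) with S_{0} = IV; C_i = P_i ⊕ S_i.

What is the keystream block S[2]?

C[1]: S = E(K, 5) = 3; 15 ⊕ 3 = 12.
C[2]: S = E(K, 3) = 10; 13 ⊕ 10 = 7.
So S[2] = 10.

10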